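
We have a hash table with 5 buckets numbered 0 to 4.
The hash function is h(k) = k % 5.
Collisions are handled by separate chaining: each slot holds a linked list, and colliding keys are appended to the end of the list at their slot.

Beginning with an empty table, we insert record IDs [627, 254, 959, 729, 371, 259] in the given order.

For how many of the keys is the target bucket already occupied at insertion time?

627 → bucket 2
254 → bucket 4
959 → bucket 4 (collision)
729 → bucket 4 (collision)
371 → bucket 1
259 → bucket 4 (collision)
Final buckets:
0: ∅
1: 371
2: 627
3: ∅
4: 254 -> 959 -> 729 -> 259

3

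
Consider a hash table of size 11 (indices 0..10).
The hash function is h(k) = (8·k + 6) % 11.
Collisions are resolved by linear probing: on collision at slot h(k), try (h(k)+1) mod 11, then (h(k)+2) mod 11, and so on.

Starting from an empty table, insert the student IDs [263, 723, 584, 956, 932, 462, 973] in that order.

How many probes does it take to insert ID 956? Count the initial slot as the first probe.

2

Insert 263: h=9, slot 9 empty -> index 9.
Insert 723: h=4, slot 4 empty -> index 4.
Insert 584: h=3, slot 3 empty -> index 3.
Insert 956: h=9, slot 9 occupied -> index 10.
Insert 932: h=4, slot 4 occupied -> index 5.
Insert 462: h=6, slot 6 empty -> index 6.
Insert 973: h=2, slot 2 empty -> index 2.
Table: [., ., 973, 584, 723, 932, 462, ., ., 263, 956]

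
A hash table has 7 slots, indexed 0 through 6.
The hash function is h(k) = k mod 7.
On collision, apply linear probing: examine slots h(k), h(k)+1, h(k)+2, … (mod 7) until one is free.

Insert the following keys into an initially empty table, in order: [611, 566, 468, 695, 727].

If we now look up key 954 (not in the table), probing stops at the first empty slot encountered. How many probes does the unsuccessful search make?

Insert 611: h=2, slot 2 empty => index 2.
Insert 566: h=6, slot 6 empty => index 6.
Insert 468: h=6, slot 6 occupied => index 0.
Insert 695: h=2, slot 2 occupied => index 3.
Insert 727: h=6, slots 6,0 occupied => index 1.
Table: [468, 727, 611, 695, —, —, 566]
Lookup 954: h=2, probe 2,3,4 → slot 4 empty, not found.

3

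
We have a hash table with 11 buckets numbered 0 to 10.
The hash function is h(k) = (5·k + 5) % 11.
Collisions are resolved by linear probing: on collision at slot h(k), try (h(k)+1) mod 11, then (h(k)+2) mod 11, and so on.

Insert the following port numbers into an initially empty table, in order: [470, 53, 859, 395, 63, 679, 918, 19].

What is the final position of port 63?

Insert 470: h=1, slot 1 empty → index 1.
Insert 53: h=6, slot 6 empty → index 6.
Insert 859: h=10, slot 10 empty → index 10.
Insert 395: h=0, slot 0 empty → index 0.
Insert 63: h=1, slot 1 occupied → index 2.
Insert 679: h=1, slots 1,2 occupied → index 3.
Insert 918: h=8, slot 8 empty → index 8.
Insert 19: h=1, slots 1,2,3 occupied → index 4.
Table: [395, 470, 63, 679, 19, ., 53, ., 918, ., 859]

2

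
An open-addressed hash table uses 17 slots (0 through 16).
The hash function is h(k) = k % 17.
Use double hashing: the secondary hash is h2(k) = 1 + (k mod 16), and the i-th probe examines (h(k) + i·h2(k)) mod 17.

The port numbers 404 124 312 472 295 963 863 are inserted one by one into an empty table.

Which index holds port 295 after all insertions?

404: h=13 => slot 13
124: h=5 => slot 5
312: h=6 => slot 6
472: h=13, h2=9, probe 13,5,14 => slot 14
295: h=6, h2=8, probe 6,14,5,13,4 => slot 4
963: h=11 => slot 11
863: h=13, h2=16, probe 13,12 => slot 12
Table: [-, -, -, -, 295, 124, 312, -, -, -, -, 963, 863, 404, 472, -, -]

4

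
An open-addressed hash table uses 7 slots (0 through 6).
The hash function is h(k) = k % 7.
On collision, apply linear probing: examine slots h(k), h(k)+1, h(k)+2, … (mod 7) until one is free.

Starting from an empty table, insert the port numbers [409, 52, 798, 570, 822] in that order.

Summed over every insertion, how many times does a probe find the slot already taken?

6

409: h=3 → slot 3
52: h=3, probe 3,4 → slot 4
798: h=0 → slot 0
570: h=3, probe 3,4,5 → slot 5
822: h=3, probe 3,4,5,6 → slot 6
Table: [798, ∅, ∅, 409, 52, 570, 822]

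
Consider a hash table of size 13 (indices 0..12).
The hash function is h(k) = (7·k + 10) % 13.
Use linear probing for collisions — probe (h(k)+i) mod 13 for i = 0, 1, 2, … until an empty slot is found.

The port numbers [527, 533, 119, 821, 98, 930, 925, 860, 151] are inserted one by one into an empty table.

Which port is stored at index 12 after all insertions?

527: h=7 => slot 7
533: h=10 => slot 10
119: h=11 => slot 11
821: h=11, probe 11,12 => slot 12
98: h=7, probe 7,8 => slot 8
930: h=7, probe 7,8,9 => slot 9
925: h=11, probe 11,12,0 => slot 0
860: h=11, probe 11,12,0,1 => slot 1
151: h=1, probe 1,2 => slot 2
Table: [925, 860, 151, ∅, ∅, ∅, ∅, 527, 98, 930, 533, 119, 821]

821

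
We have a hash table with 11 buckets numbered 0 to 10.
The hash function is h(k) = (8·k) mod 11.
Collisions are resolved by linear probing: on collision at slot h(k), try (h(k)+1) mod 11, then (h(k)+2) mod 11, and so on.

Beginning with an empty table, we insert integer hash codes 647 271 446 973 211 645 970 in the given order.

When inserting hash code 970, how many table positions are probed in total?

Insert 647: h=6, slot 6 empty -> index 6.
Insert 271: h=1, slot 1 empty -> index 1.
Insert 446: h=4, slot 4 empty -> index 4.
Insert 973: h=7, slot 7 empty -> index 7.
Insert 211: h=5, slot 5 empty -> index 5.
Insert 645: h=1, slot 1 occupied -> index 2.
Insert 970: h=5, slots 5,6,7 occupied -> index 8.
Table: [_, 271, 645, _, 446, 211, 647, 973, 970, _, _]

4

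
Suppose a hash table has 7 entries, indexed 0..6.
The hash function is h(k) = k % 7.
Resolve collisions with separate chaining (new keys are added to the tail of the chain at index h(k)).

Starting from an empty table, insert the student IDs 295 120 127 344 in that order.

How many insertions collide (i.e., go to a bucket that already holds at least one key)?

Insert 295: h=1, bucket 1 empty -> new chain.
Insert 120: h=1, bucket 1 nonempty -> append to chain.
Insert 127: h=1, bucket 1 nonempty -> append to chain.
Insert 344: h=1, bucket 1 nonempty -> append to chain.
Final buckets:
0: _
1: 295 -> 120 -> 127 -> 344
2: _
3: _
4: _
5: _
6: _

3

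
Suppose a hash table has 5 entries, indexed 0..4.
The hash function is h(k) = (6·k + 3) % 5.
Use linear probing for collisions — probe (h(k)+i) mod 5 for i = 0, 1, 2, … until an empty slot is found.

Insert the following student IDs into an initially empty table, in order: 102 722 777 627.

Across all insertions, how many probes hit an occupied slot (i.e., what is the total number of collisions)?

102: h=0 => slot 0
722: h=0, probe 0,1 => slot 1
777: h=0, probe 0,1,2 => slot 2
627: h=0, probe 0,1,2,3 => slot 3
Table: [102, 722, 777, 627, -]

6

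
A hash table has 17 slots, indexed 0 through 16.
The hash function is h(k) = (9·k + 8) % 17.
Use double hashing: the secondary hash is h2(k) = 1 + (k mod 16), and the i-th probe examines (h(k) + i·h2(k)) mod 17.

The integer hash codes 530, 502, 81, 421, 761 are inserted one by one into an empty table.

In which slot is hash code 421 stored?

Insert 530: h=1, slot 1 empty -> index 1.
Insert 502: h=4, slot 4 empty -> index 4.
Insert 81: h=6, slot 6 empty -> index 6.
Insert 421: h=6, h2=6, slot 6 occupied -> index 12.
Insert 761: h=6, h2=10, slot 6 occupied -> index 16.
Table: [-, 530, -, -, 502, -, 81, -, -, -, -, -, 421, -, -, -, 761]

12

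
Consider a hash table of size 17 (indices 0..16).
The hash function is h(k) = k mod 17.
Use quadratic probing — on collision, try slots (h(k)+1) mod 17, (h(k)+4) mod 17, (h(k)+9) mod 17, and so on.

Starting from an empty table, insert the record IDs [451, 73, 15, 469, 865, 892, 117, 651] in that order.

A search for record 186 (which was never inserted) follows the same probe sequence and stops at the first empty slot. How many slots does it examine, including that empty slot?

2

Insert 451: h=9, slot 9 empty => index 9.
Insert 73: h=5, slot 5 empty => index 5.
Insert 15: h=15, slot 15 empty => index 15.
Insert 469: h=10, slot 10 empty => index 10.
Insert 865: h=15, slot 15 occupied => index 16.
Insert 892: h=8, slot 8 empty => index 8.
Insert 117: h=15, slots 15,16 occupied => index 2.
Insert 651: h=5, slot 5 occupied => index 6.
Table: [., ., 117, ., ., 73, 651, ., 892, 451, 469, ., ., ., ., 15, 865]
Lookup 186: h=16, probe 16,0 → slot 0 empty, not found.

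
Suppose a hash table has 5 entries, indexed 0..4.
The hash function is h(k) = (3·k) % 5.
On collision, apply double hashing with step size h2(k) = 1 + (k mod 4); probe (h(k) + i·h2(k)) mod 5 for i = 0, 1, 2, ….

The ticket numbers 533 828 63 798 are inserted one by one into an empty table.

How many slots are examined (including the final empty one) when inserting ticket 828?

2

Insert 533: h=4, slot 4 empty -> index 4.
Insert 828: h=4, h2=1, slot 4 occupied -> index 0.
Insert 63: h=4, h2=4, slot 4 occupied -> index 3.
Insert 798: h=4, h2=3, slot 4 occupied -> index 2.
Table: [828, _, 798, 63, 533]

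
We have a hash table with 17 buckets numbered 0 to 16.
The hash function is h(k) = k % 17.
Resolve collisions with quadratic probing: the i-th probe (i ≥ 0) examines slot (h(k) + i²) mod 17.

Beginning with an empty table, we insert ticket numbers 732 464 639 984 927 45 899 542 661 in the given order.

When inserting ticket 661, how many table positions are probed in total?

732 hashes to 1; slot 1 is free => place at 1.
464 hashes to 5; slot 5 is free => place at 5.
639 hashes to 10; slot 10 is free => place at 10.
984 hashes to 15; slot 15 is free => place at 15.
927 hashes to 9; slot 9 is free => place at 9.
45 hashes to 11; slot 11 is free => place at 11.
899 hashes to 15; 15 taken => place at 16.
542 hashes to 15; 15,16 taken => place at 2.
661 hashes to 15; 15,16,2 taken => place at 7.
Table: [-, 732, 542, -, -, 464, -, 661, -, 927, 639, 45, -, -, -, 984, 899]

4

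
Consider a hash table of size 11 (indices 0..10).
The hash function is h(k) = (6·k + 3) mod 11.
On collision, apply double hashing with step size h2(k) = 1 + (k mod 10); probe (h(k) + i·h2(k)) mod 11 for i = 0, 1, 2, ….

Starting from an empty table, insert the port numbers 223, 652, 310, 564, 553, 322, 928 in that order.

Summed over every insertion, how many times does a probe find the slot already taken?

8

223 hashes to 10; slot 10 is free -> place at 10.
652 hashes to 10, h2=3; 10 taken -> place at 2.
310 hashes to 4; slot 4 is free -> place at 4.
564 hashes to 10, h2=5; 10,4 taken -> place at 9.
553 hashes to 10, h2=4; 10 taken -> place at 3.
322 hashes to 10, h2=3; 10,2 taken -> place at 5.
928 hashes to 5, h2=9; 5,3 taken -> place at 1.
Table: [_, 928, 652, 553, 310, 322, _, _, _, 564, 223]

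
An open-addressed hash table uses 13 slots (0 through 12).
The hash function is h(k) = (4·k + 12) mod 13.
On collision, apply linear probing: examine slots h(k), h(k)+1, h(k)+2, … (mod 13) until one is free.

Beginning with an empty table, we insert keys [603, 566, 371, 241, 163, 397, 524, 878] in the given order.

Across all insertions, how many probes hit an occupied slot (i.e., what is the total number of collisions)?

603: h=6 => slot 6
566: h=1 => slot 1
371: h=1, probe 1,2 => slot 2
241: h=1, probe 1,2,3 => slot 3
163: h=1, probe 1,2,3,4 => slot 4
397: h=1, probe 1,2,3,4,5 => slot 5
524: h=2, probe 2,3,4,5,6,7 => slot 7
878: h=1, probe 1,2,3,4,5,6,7,8 => slot 8
Table: [—, 566, 371, 241, 163, 397, 603, 524, 878, —, —, —, —]

22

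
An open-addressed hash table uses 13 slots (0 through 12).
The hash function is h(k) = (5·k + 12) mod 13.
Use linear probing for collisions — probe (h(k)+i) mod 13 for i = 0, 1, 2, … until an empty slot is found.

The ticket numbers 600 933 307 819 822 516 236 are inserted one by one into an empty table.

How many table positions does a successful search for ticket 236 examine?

3

Insert 600: h=9, slot 9 empty → index 9.
Insert 933: h=10, slot 10 empty → index 10.
Insert 307: h=0, slot 0 empty → index 0.
Insert 819: h=12, slot 12 empty → index 12.
Insert 822: h=1, slot 1 empty → index 1.
Insert 516: h=5, slot 5 empty → index 5.
Insert 236: h=9, slots 9,10 occupied → index 11.
Table: [307, 822, _, _, _, 516, _, _, _, 600, 933, 236, 819]
Lookup 236: h=9, probe 9,10,11 → found at 11.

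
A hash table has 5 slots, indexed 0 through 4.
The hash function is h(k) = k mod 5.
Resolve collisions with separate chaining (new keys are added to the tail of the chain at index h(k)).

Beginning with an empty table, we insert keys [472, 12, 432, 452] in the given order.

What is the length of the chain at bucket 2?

4

Insert 472: h=2, bucket 2 empty → new chain.
Insert 12: h=2, bucket 2 nonempty → append to chain.
Insert 432: h=2, bucket 2 nonempty → append to chain.
Insert 452: h=2, bucket 2 nonempty → append to chain.
Final buckets:
0: _
1: _
2: 472 -> 12 -> 432 -> 452
3: _
4: _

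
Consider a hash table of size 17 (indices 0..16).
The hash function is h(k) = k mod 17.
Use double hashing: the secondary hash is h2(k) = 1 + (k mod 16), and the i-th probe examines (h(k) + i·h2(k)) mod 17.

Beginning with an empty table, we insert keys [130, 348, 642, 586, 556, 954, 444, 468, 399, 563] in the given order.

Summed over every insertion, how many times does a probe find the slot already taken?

8

130 hashes to 11; slot 11 is free → place at 11.
348 hashes to 8; slot 8 is free → place at 8.
642 hashes to 13; slot 13 is free → place at 13.
586 hashes to 8, h2=11; 8 taken → place at 2.
556 hashes to 12; slot 12 is free → place at 12.
954 hashes to 2, h2=11; 2,13 taken → place at 7.
444 hashes to 2, h2=13; 2 taken → place at 15.
468 hashes to 9; slot 9 is free → place at 9.
399 hashes to 8, h2=16; 8,7 taken → place at 6.
563 hashes to 2, h2=4; 2,6 taken → place at 10.
Table: [—, —, 586, —, —, —, 399, 954, 348, 468, 563, 130, 556, 642, —, 444, —]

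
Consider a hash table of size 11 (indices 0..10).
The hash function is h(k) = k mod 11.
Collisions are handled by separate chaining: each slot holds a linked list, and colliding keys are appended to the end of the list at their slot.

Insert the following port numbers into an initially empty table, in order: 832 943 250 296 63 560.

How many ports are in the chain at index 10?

832 -> bucket 7
943 -> bucket 8
250 -> bucket 8 (collision)
296 -> bucket 10
63 -> bucket 8 (collision)
560 -> bucket 10 (collision)
Final buckets:
0: _
1: _
2: _
3: _
4: _
5: _
6: _
7: 832
8: 943 -> 250 -> 63
9: _
10: 296 -> 560

2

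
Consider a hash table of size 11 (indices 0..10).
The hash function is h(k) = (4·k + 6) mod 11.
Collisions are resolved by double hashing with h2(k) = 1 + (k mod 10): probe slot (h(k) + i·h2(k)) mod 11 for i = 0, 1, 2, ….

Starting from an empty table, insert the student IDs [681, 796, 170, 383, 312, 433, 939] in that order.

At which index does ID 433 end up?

8

681: h=2 -> slot 2
796: h=0 -> slot 0
170: h=4 -> slot 4
383: h=9 -> slot 9
312: h=0, h2=3, probe 0,3 -> slot 3
433: h=0, h2=4, probe 0,4,8 -> slot 8
939: h=0, h2=10, probe 0,10 -> slot 10
Table: [796, -, 681, 312, 170, -, -, -, 433, 383, 939]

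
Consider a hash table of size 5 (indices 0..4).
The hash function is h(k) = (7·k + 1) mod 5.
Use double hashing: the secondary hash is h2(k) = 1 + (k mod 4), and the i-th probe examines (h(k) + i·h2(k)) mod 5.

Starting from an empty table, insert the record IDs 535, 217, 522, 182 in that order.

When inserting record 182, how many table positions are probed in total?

4

535 hashes to 1; slot 1 is free => place at 1.
217 hashes to 0; slot 0 is free => place at 0.
522 hashes to 0, h2=3; 0 taken => place at 3.
182 hashes to 0, h2=3; 0,3,1 taken => place at 4.
Table: [217, 535, ., 522, 182]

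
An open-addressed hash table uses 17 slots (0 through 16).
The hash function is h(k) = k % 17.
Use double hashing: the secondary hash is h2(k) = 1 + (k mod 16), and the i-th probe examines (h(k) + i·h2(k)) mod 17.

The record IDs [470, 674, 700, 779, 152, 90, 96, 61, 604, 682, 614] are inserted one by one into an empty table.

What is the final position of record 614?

470 hashes to 11; slot 11 is free -> place at 11.
674 hashes to 11, h2=3; 11 taken -> place at 14.
700 hashes to 3; slot 3 is free -> place at 3.
779 hashes to 14, h2=12; 14 taken -> place at 9.
152 hashes to 16; slot 16 is free -> place at 16.
90 hashes to 5; slot 5 is free -> place at 5.
96 hashes to 11, h2=1; 11 taken -> place at 12.
61 hashes to 10; slot 10 is free -> place at 10.
604 hashes to 9, h2=13; 9,5 taken -> place at 1.
682 hashes to 2; slot 2 is free -> place at 2.
614 hashes to 2, h2=7; 2,9,16 taken -> place at 6.
Table: [∅, 604, 682, 700, ∅, 90, 614, ∅, ∅, 779, 61, 470, 96, ∅, 674, ∅, 152]

6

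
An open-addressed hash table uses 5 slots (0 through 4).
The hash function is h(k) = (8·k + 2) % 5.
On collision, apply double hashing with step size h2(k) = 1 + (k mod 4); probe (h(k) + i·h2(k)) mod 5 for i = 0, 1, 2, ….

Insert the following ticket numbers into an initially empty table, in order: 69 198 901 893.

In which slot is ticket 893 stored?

69: h=4 → slot 4
198: h=1 → slot 1
901: h=0 → slot 0
893: h=1, h2=2, probe 1,3 → slot 3
Table: [901, 198, _, 893, 69]

3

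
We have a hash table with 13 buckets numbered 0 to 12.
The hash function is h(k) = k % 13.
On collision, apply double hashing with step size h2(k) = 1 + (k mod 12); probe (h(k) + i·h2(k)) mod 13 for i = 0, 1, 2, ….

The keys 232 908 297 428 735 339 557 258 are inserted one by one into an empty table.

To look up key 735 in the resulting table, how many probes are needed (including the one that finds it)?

3

Insert 232: h=11, slot 11 empty -> index 11.
Insert 908: h=11, h2=9, slot 11 occupied -> index 7.
Insert 297: h=11, h2=10, slot 11 occupied -> index 8.
Insert 428: h=12, slot 12 empty -> index 12.
Insert 735: h=7, h2=4, slots 7,11 occupied -> index 2.
Insert 339: h=1, slot 1 empty -> index 1.
Insert 557: h=11, h2=6, slot 11 occupied -> index 4.
Insert 258: h=11, h2=7, slot 11 occupied -> index 5.
Table: [-, 339, 735, -, 557, 258, -, 908, 297, -, -, 232, 428]
Lookup 735: h=7, h2=4, probe 7,11,2 → found at 2.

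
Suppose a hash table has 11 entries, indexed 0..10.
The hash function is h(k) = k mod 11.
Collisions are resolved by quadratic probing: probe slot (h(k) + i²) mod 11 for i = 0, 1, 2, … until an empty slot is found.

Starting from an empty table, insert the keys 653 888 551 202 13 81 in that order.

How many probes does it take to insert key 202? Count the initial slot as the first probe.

653 hashes to 4; slot 4 is free → place at 4.
888 hashes to 8; slot 8 is free → place at 8.
551 hashes to 1; slot 1 is free → place at 1.
202 hashes to 4; 4 taken → place at 5.
13 hashes to 2; slot 2 is free → place at 2.
81 hashes to 4; 4,5,8,2 taken → place at 9.
Table: [_, 551, 13, _, 653, 202, _, _, 888, 81, _]

2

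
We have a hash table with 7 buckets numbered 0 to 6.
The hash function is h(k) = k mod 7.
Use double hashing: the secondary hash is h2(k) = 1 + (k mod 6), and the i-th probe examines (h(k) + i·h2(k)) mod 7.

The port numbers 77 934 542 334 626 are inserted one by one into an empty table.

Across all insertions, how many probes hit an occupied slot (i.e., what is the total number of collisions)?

3

77: h=0 → slot 0
934: h=3 → slot 3
542: h=3, h2=3, probe 3,6 → slot 6
334: h=5 → slot 5
626: h=3, h2=3, probe 3,6,2 → slot 2
Table: [77, ∅, 626, 934, ∅, 334, 542]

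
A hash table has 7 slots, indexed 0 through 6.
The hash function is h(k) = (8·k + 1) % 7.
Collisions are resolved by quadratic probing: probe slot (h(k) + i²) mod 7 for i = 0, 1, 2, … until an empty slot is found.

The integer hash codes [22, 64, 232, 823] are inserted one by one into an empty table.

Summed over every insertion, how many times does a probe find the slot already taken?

22 hashes to 2; slot 2 is free => place at 2.
64 hashes to 2; 2 taken => place at 3.
232 hashes to 2; 2,3 taken => place at 6.
823 hashes to 5; slot 5 is free => place at 5.
Table: [—, —, 22, 64, —, 823, 232]

3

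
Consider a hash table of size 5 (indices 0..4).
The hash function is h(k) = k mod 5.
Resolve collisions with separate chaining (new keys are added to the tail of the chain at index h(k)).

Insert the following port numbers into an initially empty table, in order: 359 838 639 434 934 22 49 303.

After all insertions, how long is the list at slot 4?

Insert 359: h=4, bucket 4 empty → new chain.
Insert 838: h=3, bucket 3 empty → new chain.
Insert 639: h=4, bucket 4 nonempty → append to chain.
Insert 434: h=4, bucket 4 nonempty → append to chain.
Insert 934: h=4, bucket 4 nonempty → append to chain.
Insert 22: h=2, bucket 2 empty → new chain.
Insert 49: h=4, bucket 4 nonempty → append to chain.
Insert 303: h=3, bucket 3 nonempty → append to chain.
Final buckets:
0: -
1: -
2: 22
3: 838 -> 303
4: 359 -> 639 -> 434 -> 934 -> 49

5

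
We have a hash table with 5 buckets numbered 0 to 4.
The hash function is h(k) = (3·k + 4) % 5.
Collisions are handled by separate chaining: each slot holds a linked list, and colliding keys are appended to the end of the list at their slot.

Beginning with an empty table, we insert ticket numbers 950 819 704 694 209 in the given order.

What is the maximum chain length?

4

950 → bucket 4
819 → bucket 1
704 → bucket 1 (collision)
694 → bucket 1 (collision)
209 → bucket 1 (collision)
Final buckets:
0: -
1: 819 -> 704 -> 694 -> 209
2: -
3: -
4: 950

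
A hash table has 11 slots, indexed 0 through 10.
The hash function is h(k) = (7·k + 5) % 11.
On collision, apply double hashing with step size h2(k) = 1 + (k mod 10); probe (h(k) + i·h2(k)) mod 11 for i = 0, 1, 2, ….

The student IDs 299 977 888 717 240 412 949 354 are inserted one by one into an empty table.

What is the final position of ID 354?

299: h=8 => slot 8
977: h=2 => slot 2
888: h=6 => slot 6
717: h=8, h2=8, probe 8,5 => slot 5
240: h=2, h2=1, probe 2,3 => slot 3
412: h=7 => slot 7
949: h=4 => slot 4
354: h=8, h2=5, probe 8,2,7,1 => slot 1
Table: [∅, 354, 977, 240, 949, 717, 888, 412, 299, ∅, ∅]

1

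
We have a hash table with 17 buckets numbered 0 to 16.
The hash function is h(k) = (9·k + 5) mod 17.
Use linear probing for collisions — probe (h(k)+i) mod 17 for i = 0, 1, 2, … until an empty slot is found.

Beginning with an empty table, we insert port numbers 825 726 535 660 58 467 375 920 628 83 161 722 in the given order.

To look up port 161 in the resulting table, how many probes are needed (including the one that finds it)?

7

825: h=1 => slot 1
726: h=11 => slot 11
535: h=9 => slot 9
660: h=12 => slot 12
58: h=0 => slot 0
467: h=9, probe 9,10 => slot 10
375: h=14 => slot 14
920: h=6 => slot 6
628: h=13 => slot 13
83: h=4 => slot 4
161: h=9, probe 9,10,11,12,13,14,15 => slot 15
722: h=9, probe 9,10,11,12,13,14,15,16 => slot 16
Table: [58, 825, -, -, 83, -, 920, -, -, 535, 467, 726, 660, 628, 375, 161, 722]
Lookup 161: h=9, probe 9,10,11,12,13,14,15 → found at 15.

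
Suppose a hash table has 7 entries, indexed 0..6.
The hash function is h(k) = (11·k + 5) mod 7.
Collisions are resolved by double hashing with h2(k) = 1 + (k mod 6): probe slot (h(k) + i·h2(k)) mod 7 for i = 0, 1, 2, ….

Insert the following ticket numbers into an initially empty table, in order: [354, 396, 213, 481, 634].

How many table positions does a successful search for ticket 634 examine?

Insert 354: h=0, slot 0 empty → index 0.
Insert 396: h=0, h2=1, slot 0 occupied → index 1.
Insert 213: h=3, slot 3 empty → index 3.
Insert 481: h=4, slot 4 empty → index 4.
Insert 634: h=0, h2=5, slot 0 occupied → index 5.
Table: [354, 396, ., 213, 481, 634, .]
Lookup 634: h=0, h2=5, probe 0,5 → found at 5.

2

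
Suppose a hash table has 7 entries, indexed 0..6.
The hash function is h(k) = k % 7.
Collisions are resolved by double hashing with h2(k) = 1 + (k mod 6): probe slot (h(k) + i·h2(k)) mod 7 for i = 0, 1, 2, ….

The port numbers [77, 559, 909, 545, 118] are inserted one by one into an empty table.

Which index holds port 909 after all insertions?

3

Insert 77: h=0, slot 0 empty -> index 0.
Insert 559: h=6, slot 6 empty -> index 6.
Insert 909: h=6, h2=4, slot 6 occupied -> index 3.
Insert 545: h=6, h2=6, slot 6 occupied -> index 5.
Insert 118: h=6, h2=5, slot 6 occupied -> index 4.
Table: [77, —, —, 909, 118, 545, 559]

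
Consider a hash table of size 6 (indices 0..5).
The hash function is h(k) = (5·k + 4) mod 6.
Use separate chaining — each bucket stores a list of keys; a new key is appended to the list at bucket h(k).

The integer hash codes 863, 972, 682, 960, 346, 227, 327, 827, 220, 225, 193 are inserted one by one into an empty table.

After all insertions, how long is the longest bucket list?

3

863 -> bucket 5
972 -> bucket 4
682 -> bucket 0
960 -> bucket 4 (collision)
346 -> bucket 0 (collision)
227 -> bucket 5 (collision)
327 -> bucket 1
827 -> bucket 5 (collision)
220 -> bucket 0 (collision)
225 -> bucket 1 (collision)
193 -> bucket 3
Final buckets:
0: 682 -> 346 -> 220
1: 327 -> 225
2: _
3: 193
4: 972 -> 960
5: 863 -> 227 -> 827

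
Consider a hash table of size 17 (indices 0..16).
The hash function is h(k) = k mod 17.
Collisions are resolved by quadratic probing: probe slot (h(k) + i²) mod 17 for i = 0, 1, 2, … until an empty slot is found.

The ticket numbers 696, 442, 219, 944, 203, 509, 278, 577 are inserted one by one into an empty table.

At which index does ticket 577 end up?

696 hashes to 16; slot 16 is free -> place at 16.
442 hashes to 0; slot 0 is free -> place at 0.
219 hashes to 15; slot 15 is free -> place at 15.
944 hashes to 9; slot 9 is free -> place at 9.
203 hashes to 16; 16,0 taken -> place at 3.
509 hashes to 16; 16,0,3 taken -> place at 8.
278 hashes to 6; slot 6 is free -> place at 6.
577 hashes to 16; 16,0,3,8,15 taken -> place at 7.
Table: [442, —, —, 203, —, —, 278, 577, 509, 944, —, —, —, —, —, 219, 696]

7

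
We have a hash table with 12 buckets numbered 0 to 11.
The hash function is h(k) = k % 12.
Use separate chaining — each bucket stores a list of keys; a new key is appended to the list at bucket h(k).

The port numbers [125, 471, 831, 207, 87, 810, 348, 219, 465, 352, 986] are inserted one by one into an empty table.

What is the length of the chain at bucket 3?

5

Insert 125: h=5, bucket 5 empty → new chain.
Insert 471: h=3, bucket 3 empty → new chain.
Insert 831: h=3, bucket 3 nonempty → append to chain.
Insert 207: h=3, bucket 3 nonempty → append to chain.
Insert 87: h=3, bucket 3 nonempty → append to chain.
Insert 810: h=6, bucket 6 empty → new chain.
Insert 348: h=0, bucket 0 empty → new chain.
Insert 219: h=3, bucket 3 nonempty → append to chain.
Insert 465: h=9, bucket 9 empty → new chain.
Insert 352: h=4, bucket 4 empty → new chain.
Insert 986: h=2, bucket 2 empty → new chain.
Final buckets:
0: 348
1: —
2: 986
3: 471 -> 831 -> 207 -> 87 -> 219
4: 352
5: 125
6: 810
7: —
8: —
9: 465
10: —
11: —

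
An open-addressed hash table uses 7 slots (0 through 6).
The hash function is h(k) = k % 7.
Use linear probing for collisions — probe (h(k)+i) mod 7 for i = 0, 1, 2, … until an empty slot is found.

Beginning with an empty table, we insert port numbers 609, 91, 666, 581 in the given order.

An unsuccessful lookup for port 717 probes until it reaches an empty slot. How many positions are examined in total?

2

609: h=0 -> slot 0
91: h=0, probe 0,1 -> slot 1
666: h=1, probe 1,2 -> slot 2
581: h=0, probe 0,1,2,3 -> slot 3
Table: [609, 91, 666, 581, ∅, ∅, ∅]
Lookup 717: h=3, probe 3,4 → slot 4 empty, not found.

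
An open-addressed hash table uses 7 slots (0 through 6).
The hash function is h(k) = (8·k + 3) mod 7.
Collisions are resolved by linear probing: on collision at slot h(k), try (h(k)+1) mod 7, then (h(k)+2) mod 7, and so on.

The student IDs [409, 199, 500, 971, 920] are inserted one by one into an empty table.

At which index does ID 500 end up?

1

Insert 409: h=6, slot 6 empty => index 6.
Insert 199: h=6, slot 6 occupied => index 0.
Insert 500: h=6, slots 6,0 occupied => index 1.
Insert 971: h=1, slot 1 occupied => index 2.
Insert 920: h=6, slots 6,0,1,2 occupied => index 3.
Table: [199, 500, 971, 920, ., ., 409]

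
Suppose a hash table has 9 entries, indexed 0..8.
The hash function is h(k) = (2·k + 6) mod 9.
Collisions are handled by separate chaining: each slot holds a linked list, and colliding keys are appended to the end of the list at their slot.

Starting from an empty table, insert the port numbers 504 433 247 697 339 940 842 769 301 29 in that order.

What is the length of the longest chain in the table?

5

504 → bucket 6
433 → bucket 8
247 → bucket 5
697 → bucket 5 (collision)
339 → bucket 0
940 → bucket 5 (collision)
842 → bucket 7
769 → bucket 5 (collision)
301 → bucket 5 (collision)
29 → bucket 1
Final buckets:
0: 339
1: 29
2: ∅
3: ∅
4: ∅
5: 247 -> 697 -> 940 -> 769 -> 301
6: 504
7: 842
8: 433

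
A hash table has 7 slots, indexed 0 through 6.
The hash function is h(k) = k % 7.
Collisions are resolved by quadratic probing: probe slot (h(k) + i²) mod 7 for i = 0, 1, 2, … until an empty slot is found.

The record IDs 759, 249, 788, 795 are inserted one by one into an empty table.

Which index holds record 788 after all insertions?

5

759 hashes to 3; slot 3 is free → place at 3.
249 hashes to 4; slot 4 is free → place at 4.
788 hashes to 4; 4 taken → place at 5.
795 hashes to 4; 4,5 taken → place at 1.
Table: [_, 795, _, 759, 249, 788, _]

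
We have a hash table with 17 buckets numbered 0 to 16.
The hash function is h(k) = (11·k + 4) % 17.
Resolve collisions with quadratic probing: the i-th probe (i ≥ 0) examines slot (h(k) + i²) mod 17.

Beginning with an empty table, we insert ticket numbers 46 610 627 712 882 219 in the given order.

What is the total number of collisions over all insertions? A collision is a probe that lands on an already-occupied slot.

14

46: h=0 → slot 0
610: h=16 → slot 16
627: h=16, probe 16,0,3 → slot 3
712: h=16, probe 16,0,3,8 → slot 8
882: h=16, probe 16,0,3,8,15 → slot 15
219: h=16, probe 16,0,3,8,15,7 → slot 7
Table: [46, ∅, ∅, 627, ∅, ∅, ∅, 219, 712, ∅, ∅, ∅, ∅, ∅, ∅, 882, 610]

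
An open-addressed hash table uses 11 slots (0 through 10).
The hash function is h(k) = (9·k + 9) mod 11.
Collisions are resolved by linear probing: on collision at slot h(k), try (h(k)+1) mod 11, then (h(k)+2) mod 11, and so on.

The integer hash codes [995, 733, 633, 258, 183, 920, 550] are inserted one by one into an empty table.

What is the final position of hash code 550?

1

Insert 995: h=10, slot 10 empty -> index 10.
Insert 733: h=6, slot 6 empty -> index 6.
Insert 633: h=8, slot 8 empty -> index 8.
Insert 258: h=10, slot 10 occupied -> index 0.
Insert 183: h=6, slot 6 occupied -> index 7.
Insert 920: h=6, slots 6,7,8 occupied -> index 9.
Insert 550: h=9, slots 9,10,0 occupied -> index 1.
Table: [258, 550, _, _, _, _, 733, 183, 633, 920, 995]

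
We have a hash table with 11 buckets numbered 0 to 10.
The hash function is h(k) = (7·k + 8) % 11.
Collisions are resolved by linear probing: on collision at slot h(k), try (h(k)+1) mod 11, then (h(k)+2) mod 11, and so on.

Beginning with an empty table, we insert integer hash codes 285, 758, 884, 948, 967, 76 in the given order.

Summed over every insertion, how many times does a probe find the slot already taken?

Insert 285: h=1, slot 1 empty → index 1.
Insert 758: h=1, slot 1 occupied → index 2.
Insert 884: h=3, slot 3 empty → index 3.
Insert 948: h=0, slot 0 empty → index 0.
Insert 967: h=1, slots 1,2,3 occupied → index 4.
Insert 76: h=1, slots 1,2,3,4 occupied → index 5.
Table: [948, 285, 758, 884, 967, 76, _, _, _, _, _]

8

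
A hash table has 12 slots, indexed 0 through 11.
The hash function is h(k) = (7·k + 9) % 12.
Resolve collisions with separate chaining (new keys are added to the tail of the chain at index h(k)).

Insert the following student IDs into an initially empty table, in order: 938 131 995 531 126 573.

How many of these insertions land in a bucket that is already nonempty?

Insert 938: h=11, bucket 11 empty → new chain.
Insert 131: h=2, bucket 2 empty → new chain.
Insert 995: h=2, bucket 2 nonempty → append to chain.
Insert 531: h=6, bucket 6 empty → new chain.
Insert 126: h=3, bucket 3 empty → new chain.
Insert 573: h=0, bucket 0 empty → new chain.
Final buckets:
0: 573
1: -
2: 131 -> 995
3: 126
4: -
5: -
6: 531
7: -
8: -
9: -
10: -
11: 938

1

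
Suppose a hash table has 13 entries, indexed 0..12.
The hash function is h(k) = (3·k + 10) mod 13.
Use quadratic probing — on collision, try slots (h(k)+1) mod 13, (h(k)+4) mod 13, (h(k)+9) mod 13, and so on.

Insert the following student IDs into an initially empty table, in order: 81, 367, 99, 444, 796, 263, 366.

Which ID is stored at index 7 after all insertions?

81 hashes to 6; slot 6 is free → place at 6.
367 hashes to 6; 6 taken → place at 7.
99 hashes to 8; slot 8 is free → place at 8.
444 hashes to 3; slot 3 is free → place at 3.
796 hashes to 6; 6,7 taken → place at 10.
263 hashes to 6; 6,7,10 taken → place at 2.
366 hashes to 3; 3 taken → place at 4.
Table: [—, —, 263, 444, 366, —, 81, 367, 99, —, 796, —, —]

367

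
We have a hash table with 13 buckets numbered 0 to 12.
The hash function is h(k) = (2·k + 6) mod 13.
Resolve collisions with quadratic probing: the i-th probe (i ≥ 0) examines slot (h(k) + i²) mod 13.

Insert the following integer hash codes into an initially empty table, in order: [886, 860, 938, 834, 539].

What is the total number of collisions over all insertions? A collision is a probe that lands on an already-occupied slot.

6

Insert 886: h=10, slot 10 empty → index 10.
Insert 860: h=10, slot 10 occupied → index 11.
Insert 938: h=10, slots 10,11 occupied → index 1.
Insert 834: h=10, slots 10,11,1 occupied → index 6.
Insert 539: h=5, slot 5 empty → index 5.
Table: [∅, 938, ∅, ∅, ∅, 539, 834, ∅, ∅, ∅, 886, 860, ∅]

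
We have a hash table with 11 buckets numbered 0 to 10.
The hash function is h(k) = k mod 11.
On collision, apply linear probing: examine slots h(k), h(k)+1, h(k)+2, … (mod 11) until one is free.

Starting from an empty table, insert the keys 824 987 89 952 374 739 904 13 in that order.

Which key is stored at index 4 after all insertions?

13

824 hashes to 10; slot 10 is free -> place at 10.
987 hashes to 8; slot 8 is free -> place at 8.
89 hashes to 1; slot 1 is free -> place at 1.
952 hashes to 6; slot 6 is free -> place at 6.
374 hashes to 0; slot 0 is free -> place at 0.
739 hashes to 2; slot 2 is free -> place at 2.
904 hashes to 2; 2 taken -> place at 3.
13 hashes to 2; 2,3 taken -> place at 4.
Table: [374, 89, 739, 904, 13, _, 952, _, 987, _, 824]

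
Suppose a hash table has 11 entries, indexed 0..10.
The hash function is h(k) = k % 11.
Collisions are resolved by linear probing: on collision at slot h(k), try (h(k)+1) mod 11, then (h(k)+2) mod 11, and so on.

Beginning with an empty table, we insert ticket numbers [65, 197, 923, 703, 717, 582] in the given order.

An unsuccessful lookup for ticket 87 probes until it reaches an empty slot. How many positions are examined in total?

7

Insert 65: h=10, slot 10 empty => index 10.
Insert 197: h=10, slot 10 occupied => index 0.
Insert 923: h=10, slots 10,0 occupied => index 1.
Insert 703: h=10, slots 10,0,1 occupied => index 2.
Insert 717: h=2, slot 2 occupied => index 3.
Insert 582: h=10, slots 10,0,1,2,3 occupied => index 4.
Table: [197, 923, 703, 717, 582, _, _, _, _, _, 65]
Lookup 87: h=10, probe 10,0,1,2,3,4,5 → slot 5 empty, not found.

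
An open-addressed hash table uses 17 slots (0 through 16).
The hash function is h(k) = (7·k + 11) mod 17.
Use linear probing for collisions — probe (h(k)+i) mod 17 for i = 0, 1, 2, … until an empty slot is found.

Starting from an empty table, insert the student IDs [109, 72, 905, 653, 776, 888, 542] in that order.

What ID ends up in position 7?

888

109: h=9 -> slot 9
72: h=5 -> slot 5
905: h=5, probe 5,6 -> slot 6
653: h=9, probe 9,10 -> slot 10
776: h=3 -> slot 3
888: h=5, probe 5,6,7 -> slot 7
542: h=14 -> slot 14
Table: [., ., ., 776, ., 72, 905, 888, ., 109, 653, ., ., ., 542, ., .]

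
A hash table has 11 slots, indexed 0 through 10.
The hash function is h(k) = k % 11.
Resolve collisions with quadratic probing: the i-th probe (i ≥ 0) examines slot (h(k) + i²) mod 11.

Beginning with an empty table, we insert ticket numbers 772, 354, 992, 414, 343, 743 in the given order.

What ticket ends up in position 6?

772: h=2 → slot 2
354: h=2, probe 2,3 → slot 3
992: h=2, probe 2,3,6 → slot 6
414: h=7 → slot 7
343: h=2, probe 2,3,6,0 → slot 0
743: h=6, probe 6,7,10 → slot 10
Table: [343, ., 772, 354, ., ., 992, 414, ., ., 743]

992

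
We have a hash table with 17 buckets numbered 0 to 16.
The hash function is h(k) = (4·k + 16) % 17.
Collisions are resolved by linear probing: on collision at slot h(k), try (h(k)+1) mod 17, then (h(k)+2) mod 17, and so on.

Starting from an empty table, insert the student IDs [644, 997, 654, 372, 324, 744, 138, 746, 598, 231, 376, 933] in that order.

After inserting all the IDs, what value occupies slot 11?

746

644 hashes to 8; slot 8 is free → place at 8.
997 hashes to 9; slot 9 is free → place at 9.
654 hashes to 14; slot 14 is free → place at 14.
372 hashes to 8; 8,9 taken → place at 10.
324 hashes to 3; slot 3 is free → place at 3.
744 hashes to 0; slot 0 is free → place at 0.
138 hashes to 7; slot 7 is free → place at 7.
746 hashes to 8; 8,9,10 taken → place at 11.
598 hashes to 11; 11 taken → place at 12.
231 hashes to 5; slot 5 is free → place at 5.
376 hashes to 7; 7,8,9,10,11,12 taken → place at 13.
933 hashes to 8; 8,9,10,11,12,13,14 taken → place at 15.
Table: [744, ., ., 324, ., 231, ., 138, 644, 997, 372, 746, 598, 376, 654, 933, .]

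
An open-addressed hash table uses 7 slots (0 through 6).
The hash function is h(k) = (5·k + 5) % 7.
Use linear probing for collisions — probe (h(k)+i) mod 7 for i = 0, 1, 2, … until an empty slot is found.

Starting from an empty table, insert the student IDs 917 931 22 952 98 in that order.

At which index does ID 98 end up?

1

Insert 917: h=5, slot 5 empty → index 5.
Insert 931: h=5, slot 5 occupied → index 6.
Insert 22: h=3, slot 3 empty → index 3.
Insert 952: h=5, slots 5,6 occupied → index 0.
Insert 98: h=5, slots 5,6,0 occupied → index 1.
Table: [952, 98, —, 22, —, 917, 931]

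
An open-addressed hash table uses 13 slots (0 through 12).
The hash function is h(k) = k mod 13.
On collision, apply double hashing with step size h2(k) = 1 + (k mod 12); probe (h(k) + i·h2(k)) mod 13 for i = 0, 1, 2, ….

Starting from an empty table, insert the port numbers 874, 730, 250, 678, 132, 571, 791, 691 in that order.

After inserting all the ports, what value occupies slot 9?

874 hashes to 3; slot 3 is free => place at 3.
730 hashes to 2; slot 2 is free => place at 2.
250 hashes to 3, h2=11; 3 taken => place at 1.
678 hashes to 2, h2=7; 2 taken => place at 9.
132 hashes to 2, h2=1; 2,3 taken => place at 4.
571 hashes to 12; slot 12 is free => place at 12.
791 hashes to 11; slot 11 is free => place at 11.
691 hashes to 2, h2=8; 2 taken => place at 10.
Table: [., 250, 730, 874, 132, ., ., ., ., 678, 691, 791, 571]

678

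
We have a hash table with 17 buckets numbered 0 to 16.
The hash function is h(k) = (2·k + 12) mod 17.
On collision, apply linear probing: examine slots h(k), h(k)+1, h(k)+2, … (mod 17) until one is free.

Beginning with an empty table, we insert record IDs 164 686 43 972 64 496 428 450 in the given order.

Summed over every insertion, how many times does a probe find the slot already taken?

3

164 hashes to 0; slot 0 is free => place at 0.
686 hashes to 7; slot 7 is free => place at 7.
43 hashes to 13; slot 13 is free => place at 13.
972 hashes to 1; slot 1 is free => place at 1.
64 hashes to 4; slot 4 is free => place at 4.
496 hashes to 1; 1 taken => place at 2.
428 hashes to 1; 1,2 taken => place at 3.
450 hashes to 11; slot 11 is free => place at 11.
Table: [164, 972, 496, 428, 64, ., ., 686, ., ., ., 450, ., 43, ., ., .]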